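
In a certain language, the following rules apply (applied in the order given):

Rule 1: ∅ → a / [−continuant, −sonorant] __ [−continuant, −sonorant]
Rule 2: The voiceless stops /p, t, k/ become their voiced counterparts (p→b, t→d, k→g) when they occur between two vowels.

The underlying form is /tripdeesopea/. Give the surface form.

tribadeesobea

Rule 1 (stop-cluster a-epenthesis): /p/ and /d/ form a stop–stop cluster, so [a] is inserted between them. /tripdeesopea/ → tripadeesopea.
Rule 2 (intervocalic voicing): /p/ is a voiceless stop between vowels /i/ and /a/, so it voices to [b]. /p/ is a voiceless stop between vowels /o/ and /e/, so it voices to [b]. /tripadeesopea/ → tribadeesobea.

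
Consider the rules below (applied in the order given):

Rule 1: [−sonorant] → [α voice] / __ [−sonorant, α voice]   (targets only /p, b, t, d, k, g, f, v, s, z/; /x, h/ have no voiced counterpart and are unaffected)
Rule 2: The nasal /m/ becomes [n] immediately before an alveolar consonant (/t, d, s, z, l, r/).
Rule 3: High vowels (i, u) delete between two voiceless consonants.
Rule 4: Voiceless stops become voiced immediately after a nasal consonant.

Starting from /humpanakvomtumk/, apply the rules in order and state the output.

humbanagvondumg

Rule 1 (regressive voicing assimilation): /k/ precedes the voiced obstruent /v/, so it voices to [g] by assimilation. /humpanakvomtumk/ → humpanagvomtumk.
Rule 2 (nasal place assimilation): /m/ precedes the alveolar consonant /t/, so it assimilates in place to [n]. /humpanagvomtumk/ → humpanagvontumk.
Rule 3 (high vowel syncope): no segment meets the environment; /humpanagvontumk/ is unchanged.
Rule 4 (post-nasal voicing): /p/ is a voiceless stop immediately after the nasal /m/, so it voices to [b]. /t/ is a voiceless stop immediately after the nasal /n/, so it voices to [d]. /k/ is a voiceless stop immediately after the nasal /m/, so it voices to [g]. /humpanagvontumk/ → humbanagvondumg.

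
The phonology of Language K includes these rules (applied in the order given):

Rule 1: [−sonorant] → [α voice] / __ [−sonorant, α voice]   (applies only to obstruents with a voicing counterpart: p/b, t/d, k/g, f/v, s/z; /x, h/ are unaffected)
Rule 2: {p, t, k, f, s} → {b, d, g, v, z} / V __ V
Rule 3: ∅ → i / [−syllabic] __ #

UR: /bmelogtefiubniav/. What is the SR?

bmelokteviubniavi

Rule 1 (regressive voicing assimilation): /g/ precedes the voiceless obstruent /t/, so it devoices to [k] by assimilation. /bmelogtefiubniav/ → bmeloktefiubniav.
Rule 2 (intervocalic voicing): /f/ is a voiceless obstruent between vowels /e/ and /i/, so it voices to [v]. /bmeloktefiubniav/ → bmelokteviubniav.
Rule 3 (final i-epenthesis): the form ends in the consonant /v/, so [i] is inserted word-finally. /bmelokteviubniav/ → bmelokteviubniavi.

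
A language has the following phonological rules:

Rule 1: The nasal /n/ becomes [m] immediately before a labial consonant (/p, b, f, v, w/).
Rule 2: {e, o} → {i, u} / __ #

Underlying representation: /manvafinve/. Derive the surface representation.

Rule 1 (nasal place assimilation): /n/ precedes the labial consonant /v/, so it assimilates in place to [m]. /n/ precedes the labial consonant /v/, so it assimilates in place to [m]. /manvafinve/ → mamvafimve.
Rule 2 (final vowel raising): /e/ is a mid vowel in word-final position, so it raises to [i]. /mamvafimve/ → mamvafimvi.

mamvafimvi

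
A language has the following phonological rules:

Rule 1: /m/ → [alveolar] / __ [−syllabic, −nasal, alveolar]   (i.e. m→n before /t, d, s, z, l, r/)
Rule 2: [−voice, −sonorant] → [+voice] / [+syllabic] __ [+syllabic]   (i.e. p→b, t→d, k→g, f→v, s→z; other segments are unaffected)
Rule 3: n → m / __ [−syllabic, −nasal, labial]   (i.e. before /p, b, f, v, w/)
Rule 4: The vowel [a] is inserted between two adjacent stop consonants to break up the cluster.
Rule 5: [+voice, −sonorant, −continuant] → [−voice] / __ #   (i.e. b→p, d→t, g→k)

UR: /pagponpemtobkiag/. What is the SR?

Rule 1 (nasal place assimilation): /m/ precedes the alveolar consonant /t/, so it assimilates in place to [n]. /pagponpemtobkiag/ → pagponpentobkiag.
Rule 2 (intervocalic voicing): no segment meets the environment; /pagponpentobkiag/ is unchanged.
Rule 3 (nasal place assimilation): /n/ precedes the labial consonant /p/, so it assimilates in place to [m]. /pagponpentobkiag/ → pagpompentobkiag.
Rule 4 (stop-cluster a-epenthesis): /g/ and /p/ form a stop–stop cluster, so [a] is inserted between them. /b/ and /k/ form a stop–stop cluster, so [a] is inserted between them. /pagpompentobkiag/ → pagapompentobakiag.
Rule 5 (final devoicing): /g/ is a voiced stop in word-final position, so it devoices to [k]. /pagapompentobakiag/ → pagapompentobakiak.

pagapompentobakiak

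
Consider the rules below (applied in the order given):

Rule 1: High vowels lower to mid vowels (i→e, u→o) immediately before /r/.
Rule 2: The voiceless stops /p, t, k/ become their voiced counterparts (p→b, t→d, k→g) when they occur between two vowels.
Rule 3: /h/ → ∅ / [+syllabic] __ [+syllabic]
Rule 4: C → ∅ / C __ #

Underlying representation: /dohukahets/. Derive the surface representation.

dougaet

Rule 1 (pre-rhotic lowering): no segment meets the environment; /dohukahets/ is unchanged.
Rule 2 (intervocalic voicing): /k/ is a voiceless stop between vowels /u/ and /a/, so it voices to [g]. /dohukahets/ → dohugahets.
Rule 3 (intervocalic h-deletion): /h/ occurs between vowels /o/ and /u/, so it deletes. /h/ occurs between vowels /a/ and /e/, so it deletes. /dohugahets/ → dougaets.
Rule 4 (final cluster simplification): /s/ is the second consonant of a word-final cluster /ts/, so it deletes. /dougaets/ → dougaet.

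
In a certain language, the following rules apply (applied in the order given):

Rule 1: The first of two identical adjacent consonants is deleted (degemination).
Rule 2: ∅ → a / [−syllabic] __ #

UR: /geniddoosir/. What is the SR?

genidoosira

Rule 1 (degemination): /dd/ is a geminate; the first /d/ deletes. /geniddoosir/ → genidoosir.
Rule 2 (final a-epenthesis): the form ends in the consonant /r/, so [a] is inserted word-finally. /genidoosir/ → genidoosira.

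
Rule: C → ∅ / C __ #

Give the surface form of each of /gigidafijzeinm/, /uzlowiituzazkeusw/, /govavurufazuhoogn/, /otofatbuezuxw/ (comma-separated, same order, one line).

gigidafijzein, uzlowiituzazkeus, govavurufazuhoog, otofatbuezux

/gigidafijzeinm/: /m/ is the second consonant of a word-final cluster /nm/, so it deletes. → [gigidafijzein].
/uzlowiituzazkeusw/: /w/ is the second consonant of a word-final cluster /sw/, so it deletes. → [uzlowiituzazkeus].
/govavurufazuhoogn/: /n/ is the second consonant of a word-final cluster /gn/, so it deletes. → [govavurufazuhoog].
/otofatbuezuxw/: /w/ is the second consonant of a word-final cluster /xw/, so it deletes. → [otofatbuezux].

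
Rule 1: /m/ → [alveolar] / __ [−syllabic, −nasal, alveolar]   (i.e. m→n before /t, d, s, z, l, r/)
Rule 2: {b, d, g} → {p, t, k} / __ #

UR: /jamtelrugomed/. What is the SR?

jantelrugomet

Rule 1 (nasal place assimilation): /m/ precedes the alveolar consonant /t/, so it assimilates in place to [n]. /jamtelrugomed/ → jantelrugomed.
Rule 2 (final devoicing): /d/ is a voiced stop in word-final position, so it devoices to [t]. /jantelrugomed/ → jantelrugomet.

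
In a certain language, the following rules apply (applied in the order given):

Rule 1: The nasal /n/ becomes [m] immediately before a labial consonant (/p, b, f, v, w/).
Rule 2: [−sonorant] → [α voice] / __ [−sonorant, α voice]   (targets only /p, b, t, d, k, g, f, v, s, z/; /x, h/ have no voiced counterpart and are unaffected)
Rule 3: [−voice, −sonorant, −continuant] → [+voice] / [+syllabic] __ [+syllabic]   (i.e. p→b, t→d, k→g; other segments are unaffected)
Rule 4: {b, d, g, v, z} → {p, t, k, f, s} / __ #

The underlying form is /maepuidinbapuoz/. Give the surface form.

Rule 1 (nasal place assimilation): /n/ precedes the labial consonant /b/, so it assimilates in place to [m]. /maepuidinbapuoz/ → maepuidimbapuoz.
Rule 2 (regressive voicing assimilation): no segment meets the environment; /maepuidimbapuoz/ is unchanged.
Rule 3 (intervocalic voicing): /p/ is a voiceless stop between vowels /e/ and /u/, so it voices to [b]. /p/ is a voiceless stop between vowels /a/ and /u/, so it voices to [b]. /maepuidimbapuoz/ → maebuidimbabuoz.
Rule 4 (final devoicing): /z/ is a voiced obstruent in word-final position, so it devoices to [s]. /maebuidimbabuoz/ → maebuidimbabuos.

maebuidimbabuos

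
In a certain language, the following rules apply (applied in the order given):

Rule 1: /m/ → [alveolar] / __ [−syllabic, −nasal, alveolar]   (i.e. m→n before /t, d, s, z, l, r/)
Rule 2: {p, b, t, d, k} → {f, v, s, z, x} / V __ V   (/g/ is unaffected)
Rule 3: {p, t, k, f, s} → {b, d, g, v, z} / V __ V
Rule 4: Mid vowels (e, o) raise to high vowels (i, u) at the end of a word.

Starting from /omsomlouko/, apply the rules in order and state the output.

onsonlouxu

Rule 1 (nasal place assimilation): /m/ precedes the alveolar consonant /s/, so it assimilates in place to [n]. /m/ precedes the alveolar consonant /l/, so it assimilates in place to [n]. /omsomlouko/ → onsonlouko.
Rule 2 (intervocalic spirantization): /k/ is a stop between vowels /u/ and /o/, so it spirantizes to the fricative [x]. /onsonlouko/ → onsonlouxo.
Rule 3 (intervocalic voicing): no segment meets the environment; /onsonlouxo/ is unchanged.
Rule 4 (final vowel raising): /o/ is a mid vowel in word-final position, so it raises to [u]. /onsonlouxo/ → onsonlouxu.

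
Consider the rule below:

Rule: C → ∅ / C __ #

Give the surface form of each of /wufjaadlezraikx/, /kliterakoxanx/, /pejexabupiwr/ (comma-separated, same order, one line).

wufjaadlezraik, kliterakoxan, pejexabupiw

/wufjaadlezraikx/: /x/ is the second consonant of a word-final cluster /kx/, so it deletes. → [wufjaadlezraik].
/kliterakoxanx/: /x/ is the second consonant of a word-final cluster /nx/, so it deletes. → [kliterakoxan].
/pejexabupiwr/: /r/ is the second consonant of a word-final cluster /wr/, so it deletes. → [pejexabupiw].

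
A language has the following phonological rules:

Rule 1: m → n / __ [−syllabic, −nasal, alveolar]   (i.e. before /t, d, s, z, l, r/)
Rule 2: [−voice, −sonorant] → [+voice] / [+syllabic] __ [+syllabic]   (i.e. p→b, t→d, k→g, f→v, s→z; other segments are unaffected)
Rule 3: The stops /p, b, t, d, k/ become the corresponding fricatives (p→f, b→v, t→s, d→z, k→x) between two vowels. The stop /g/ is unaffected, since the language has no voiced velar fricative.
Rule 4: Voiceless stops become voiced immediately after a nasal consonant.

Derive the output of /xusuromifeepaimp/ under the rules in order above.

xuzuromiveevaimb

Rule 1 (nasal place assimilation): no segment meets the environment; /xusuromifeepaimp/ is unchanged.
Rule 2 (intervocalic voicing): /s/ is a voiceless obstruent between vowels /u/ and /u/, so it voices to [z]. /f/ is a voiceless obstruent between vowels /i/ and /e/, so it voices to [v]. /p/ is a voiceless obstruent between vowels /e/ and /a/, so it voices to [b]. /xusuromifeepaimp/ → xuzuromiveebaimp.
Rule 3 (intervocalic spirantization): /b/ is a stop between vowels /e/ and /a/, so it spirantizes to the fricative [v]. /xuzuromiveebaimp/ → xuzuromiveevaimp.
Rule 4 (post-nasal voicing): /p/ is a voiceless stop immediately after the nasal /m/, so it voices to [b]. /xuzuromiveevaimp/ → xuzuromiveevaimb.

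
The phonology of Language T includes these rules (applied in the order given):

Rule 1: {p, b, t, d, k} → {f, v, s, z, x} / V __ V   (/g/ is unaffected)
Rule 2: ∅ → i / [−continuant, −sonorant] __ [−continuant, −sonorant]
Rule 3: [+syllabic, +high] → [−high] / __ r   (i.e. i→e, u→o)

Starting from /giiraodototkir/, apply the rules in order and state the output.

gieraozosotiker

Rule 1 (intervocalic spirantization): /d/ is a stop between vowels /o/ and /o/, so it spirantizes to the fricative [z]. /t/ is a stop between vowels /o/ and /o/, so it spirantizes to the fricative [s]. /giiraodototkir/ → giiraozosotkir.
Rule 2 (stop-cluster i-epenthesis): /t/ and /k/ form a stop–stop cluster, so [i] is inserted between them. /giiraozosotkir/ → giiraozosotikir.
Rule 3 (pre-rhotic lowering): /i/ is a high vowel immediately before /r/, so it lowers to [e]. /i/ is a high vowel immediately before /r/, so it lowers to [e]. /giiraozosotikir/ → gieraozosotiker.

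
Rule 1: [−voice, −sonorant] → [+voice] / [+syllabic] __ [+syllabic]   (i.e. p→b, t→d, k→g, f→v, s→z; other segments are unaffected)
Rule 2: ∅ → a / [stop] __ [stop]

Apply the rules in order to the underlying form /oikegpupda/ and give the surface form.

Rule 1 (intervocalic voicing): /k/ is a voiceless obstruent between vowels /i/ and /e/, so it voices to [g]. /oikegpupda/ → oigegpupda.
Rule 2 (stop-cluster a-epenthesis): /g/ and /p/ form a stop–stop cluster, so [a] is inserted between them. /p/ and /d/ form a stop–stop cluster, so [a] is inserted between them. /oigegpupda/ → oigegapupada.

oigegapupada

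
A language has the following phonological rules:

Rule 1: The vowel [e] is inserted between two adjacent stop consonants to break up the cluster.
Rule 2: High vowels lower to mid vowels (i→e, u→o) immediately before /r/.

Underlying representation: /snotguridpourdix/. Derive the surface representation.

Rule 1 (stop-cluster e-epenthesis): /t/ and /g/ form a stop–stop cluster, so [e] is inserted between them. /d/ and /p/ form a stop–stop cluster, so [e] is inserted between them. /snotguridpourdix/ → snoteguridepourdix.
Rule 2 (pre-rhotic lowering): /u/ is a high vowel immediately before /r/, so it lowers to [o]. /u/ is a high vowel immediately before /r/, so it lowers to [o]. /snoteguridepourdix/ → snotegoridepoordix.

snotegoridepoordix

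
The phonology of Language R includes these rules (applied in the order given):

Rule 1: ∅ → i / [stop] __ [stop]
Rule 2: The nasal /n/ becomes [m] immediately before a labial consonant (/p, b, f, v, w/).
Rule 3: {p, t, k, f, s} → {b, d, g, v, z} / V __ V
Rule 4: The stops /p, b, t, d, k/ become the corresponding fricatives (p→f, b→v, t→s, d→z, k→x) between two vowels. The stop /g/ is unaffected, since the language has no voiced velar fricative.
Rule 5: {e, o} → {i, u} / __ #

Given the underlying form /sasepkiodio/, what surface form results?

Rule 1 (stop-cluster i-epenthesis): /p/ and /k/ form a stop–stop cluster, so [i] is inserted between them. /sasepkiodio/ → sasepikiodio.
Rule 2 (nasal place assimilation): no segment meets the environment; /sasepikiodio/ is unchanged.
Rule 3 (intervocalic voicing): /s/ is a voiceless obstruent between vowels /a/ and /e/, so it voices to [z]. /p/ is a voiceless obstruent between vowels /e/ and /i/, so it voices to [b]. /k/ is a voiceless obstruent between vowels /i/ and /i/, so it voices to [g]. /sasepikiodio/ → sazebigiodio.
Rule 4 (intervocalic spirantization): /b/ is a stop between vowels /e/ and /i/, so it spirantizes to the fricative [v]. /d/ is a stop between vowels /o/ and /i/, so it spirantizes to the fricative [z]. /sazebigiodio/ → sazevigiozio.
Rule 5 (final vowel raising): /o/ is a mid vowel in word-final position, so it raises to [u]. /sazevigiozio/ → sazevigioziu.

sazevigioziu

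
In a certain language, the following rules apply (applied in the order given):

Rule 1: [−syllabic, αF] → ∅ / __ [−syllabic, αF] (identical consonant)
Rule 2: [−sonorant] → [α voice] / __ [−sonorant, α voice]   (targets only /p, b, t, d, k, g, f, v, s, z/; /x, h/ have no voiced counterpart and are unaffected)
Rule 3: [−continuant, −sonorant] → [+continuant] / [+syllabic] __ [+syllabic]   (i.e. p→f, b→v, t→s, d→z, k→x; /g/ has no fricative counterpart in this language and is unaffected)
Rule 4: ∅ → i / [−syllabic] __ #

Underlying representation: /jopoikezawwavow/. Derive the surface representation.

Rule 1 (degemination): /ww/ is a geminate; the first /w/ deletes. /jopoikezawwavow/ → jopoikezawavow.
Rule 2 (regressive voicing assimilation): no segment meets the environment; /jopoikezawavow/ is unchanged.
Rule 3 (intervocalic spirantization): /p/ is a stop between vowels /o/ and /o/, so it spirantizes to the fricative [f]. /k/ is a stop between vowels /i/ and /e/, so it spirantizes to the fricative [x]. /jopoikezawavow/ → jofoixezawavow.
Rule 4 (final i-epenthesis): the form ends in the consonant /w/, so [i] is inserted word-finally. /jofoixezawavow/ → jofoixezawavowi.

jofoixezawavowi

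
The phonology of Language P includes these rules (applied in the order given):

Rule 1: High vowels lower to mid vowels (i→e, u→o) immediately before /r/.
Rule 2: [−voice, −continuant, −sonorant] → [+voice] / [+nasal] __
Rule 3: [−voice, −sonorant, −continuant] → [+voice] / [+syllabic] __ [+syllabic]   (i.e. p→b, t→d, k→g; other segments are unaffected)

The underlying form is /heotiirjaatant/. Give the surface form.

Rule 1 (pre-rhotic lowering): /i/ is a high vowel immediately before /r/, so it lowers to [e]. /heotiirjaatant/ → heotierjaatant.
Rule 2 (post-nasal voicing): /t/ is a voiceless stop immediately after the nasal /n/, so it voices to [d]. /heotierjaatant/ → heotierjaatand.
Rule 3 (intervocalic voicing): /t/ is a voiceless stop between vowels /o/ and /i/, so it voices to [d]. /t/ is a voiceless stop between vowels /a/ and /a/, so it voices to [d]. /heotierjaatand/ → heodierjaadand.

heodierjaadand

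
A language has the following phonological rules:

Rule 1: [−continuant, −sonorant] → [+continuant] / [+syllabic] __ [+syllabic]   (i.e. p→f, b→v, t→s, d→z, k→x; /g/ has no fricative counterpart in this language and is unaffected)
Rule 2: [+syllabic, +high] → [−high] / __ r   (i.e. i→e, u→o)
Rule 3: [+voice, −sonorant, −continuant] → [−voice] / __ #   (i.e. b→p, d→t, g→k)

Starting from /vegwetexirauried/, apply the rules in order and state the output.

Rule 1 (intervocalic spirantization): /t/ is a stop between vowels /e/ and /e/, so it spirantizes to the fricative [s]. /vegwetexirauried/ → vegwesexirauried.
Rule 2 (pre-rhotic lowering): /i/ is a high vowel immediately before /r/, so it lowers to [e]. /u/ is a high vowel immediately before /r/, so it lowers to [o]. /vegwesexirauried/ → vegwesexeraoried.
Rule 3 (final devoicing): /d/ is a voiced stop in word-final position, so it devoices to [t]. /vegwesexeraoried/ → vegwesexeraoriet.

vegwesexeraoriet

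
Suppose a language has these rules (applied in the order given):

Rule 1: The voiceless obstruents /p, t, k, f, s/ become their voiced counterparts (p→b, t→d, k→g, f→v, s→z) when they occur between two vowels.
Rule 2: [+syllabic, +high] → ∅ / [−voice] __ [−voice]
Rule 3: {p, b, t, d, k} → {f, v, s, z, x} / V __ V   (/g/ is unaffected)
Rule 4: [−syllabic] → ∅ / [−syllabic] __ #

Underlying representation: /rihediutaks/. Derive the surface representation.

Rule 1 (intervocalic voicing): /t/ is a voiceless obstruent between vowels /u/ and /a/, so it voices to [d]. /rihediutaks/ → rihediudaks.
Rule 2 (high vowel syncope): no segment meets the environment; /rihediudaks/ is unchanged.
Rule 3 (intervocalic spirantization): /d/ is a stop between vowels /e/ and /i/, so it spirantizes to the fricative [z]. /d/ is a stop between vowels /u/ and /a/, so it spirantizes to the fricative [z]. /rihediudaks/ → riheziuzaks.
Rule 4 (final cluster simplification): /s/ is the second consonant of a word-final cluster /ks/, so it deletes. /riheziuzaks/ → riheziuzak.

riheziuzak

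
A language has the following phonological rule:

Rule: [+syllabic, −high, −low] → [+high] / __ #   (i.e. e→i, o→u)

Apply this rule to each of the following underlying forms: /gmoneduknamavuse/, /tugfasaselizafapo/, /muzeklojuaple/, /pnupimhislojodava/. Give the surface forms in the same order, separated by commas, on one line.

/gmoneduknamavuse/: /e/ is a mid vowel in word-final position, so it raises to [i]. → [gmoneduknamavusi].
/tugfasaselizafapo/: /o/ is a mid vowel in word-final position, so it raises to [u]. → [tugfasaselizafapu].
/muzeklojuaple/: /e/ is a mid vowel in word-final position, so it raises to [i]. → [muzeklojuapli].
/pnupimhislojodava/: the rule's environment is not met; surfaces unchanged as [pnupimhislojodava].

gmoneduknamavusi, tugfasaselizafapu, muzeklojuapli, pnupimhislojodava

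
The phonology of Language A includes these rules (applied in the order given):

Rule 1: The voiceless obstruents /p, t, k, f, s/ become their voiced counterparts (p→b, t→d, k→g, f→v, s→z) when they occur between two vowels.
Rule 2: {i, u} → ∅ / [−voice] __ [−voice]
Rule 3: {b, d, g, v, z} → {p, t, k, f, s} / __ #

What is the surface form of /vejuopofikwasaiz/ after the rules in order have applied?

Rule 1 (intervocalic voicing): /p/ is a voiceless obstruent between vowels /o/ and /o/, so it voices to [b]. /f/ is a voiceless obstruent between vowels /o/ and /i/, so it voices to [v]. /s/ is a voiceless obstruent between vowels /a/ and /a/, so it voices to [z]. /vejuopofikwasaiz/ → vejuobovikwazaiz.
Rule 2 (high vowel syncope): no segment meets the environment; /vejuobovikwazaiz/ is unchanged.
Rule 3 (final devoicing): /z/ is a voiced obstruent in word-final position, so it devoices to [s]. /vejuobovikwazaiz/ → vejuobovikwazais.

vejuobovikwazais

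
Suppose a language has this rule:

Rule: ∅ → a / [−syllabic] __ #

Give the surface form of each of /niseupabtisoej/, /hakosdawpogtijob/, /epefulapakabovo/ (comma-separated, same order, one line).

/niseupabtisoej/: the form ends in the consonant /j/, so [a] is inserted word-finally. → [niseupabtisoeja].
/hakosdawpogtijob/: the form ends in the consonant /b/, so [a] is inserted word-finally. → [hakosdawpogtijoba].
/epefulapakabovo/: the rule's environment is not met; surfaces unchanged as [epefulapakabovo].

niseupabtisoeja, hakosdawpogtijoba, epefulapakabovo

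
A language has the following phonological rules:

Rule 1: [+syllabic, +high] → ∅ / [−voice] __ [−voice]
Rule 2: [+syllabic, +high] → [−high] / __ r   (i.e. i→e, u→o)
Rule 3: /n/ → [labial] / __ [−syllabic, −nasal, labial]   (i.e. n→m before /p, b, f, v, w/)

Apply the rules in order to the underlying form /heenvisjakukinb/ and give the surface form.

heemvisjakkimb

Rule 1 (high vowel syncope): /u/ is a high vowel flanked by voiceless consonants /k/ and /k/, so it deletes. /heenvisjakukinb/ → heenvisjakkinb.
Rule 2 (pre-rhotic lowering): no segment meets the environment; /heenvisjakkinb/ is unchanged.
Rule 3 (nasal place assimilation): /n/ precedes the labial consonant /v/, so it assimilates in place to [m]. /n/ precedes the labial consonant /b/, so it assimilates in place to [m]. /heenvisjakkinb/ → heemvisjakkimb.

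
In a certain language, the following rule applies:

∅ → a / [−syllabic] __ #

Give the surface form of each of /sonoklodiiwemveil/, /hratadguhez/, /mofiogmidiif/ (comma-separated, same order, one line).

/sonoklodiiwemveil/: the form ends in the consonant /l/, so [a] is inserted word-finally. → [sonoklodiiwemveila].
/hratadguhez/: the form ends in the consonant /z/, so [a] is inserted word-finally. → [hratadguheza].
/mofiogmidiif/: the form ends in the consonant /f/, so [a] is inserted word-finally. → [mofiogmidiifa].

sonoklodiiwemveila, hratadguheza, mofiogmidiifa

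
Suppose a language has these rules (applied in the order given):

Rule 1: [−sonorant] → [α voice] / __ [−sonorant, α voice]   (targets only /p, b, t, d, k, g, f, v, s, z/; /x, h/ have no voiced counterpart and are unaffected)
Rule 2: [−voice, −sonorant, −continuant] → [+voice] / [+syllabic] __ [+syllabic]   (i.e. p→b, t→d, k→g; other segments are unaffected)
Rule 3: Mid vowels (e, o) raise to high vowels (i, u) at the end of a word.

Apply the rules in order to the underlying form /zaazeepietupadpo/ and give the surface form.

zaazeebiedubatpu

Rule 1 (regressive voicing assimilation): /d/ precedes the voiceless obstruent /p/, so it devoices to [t] by assimilation. /zaazeepietupadpo/ → zaazeepietupatpo.
Rule 2 (intervocalic voicing): /p/ is a voiceless stop between vowels /e/ and /i/, so it voices to [b]. /t/ is a voiceless stop between vowels /e/ and /u/, so it voices to [d]. /p/ is a voiceless stop between vowels /u/ and /a/, so it voices to [b]. /zaazeepietupatpo/ → zaazeebiedubatpo.
Rule 3 (final vowel raising): /o/ is a mid vowel in word-final position, so it raises to [u]. /zaazeebiedubatpo/ → zaazeebiedubatpu.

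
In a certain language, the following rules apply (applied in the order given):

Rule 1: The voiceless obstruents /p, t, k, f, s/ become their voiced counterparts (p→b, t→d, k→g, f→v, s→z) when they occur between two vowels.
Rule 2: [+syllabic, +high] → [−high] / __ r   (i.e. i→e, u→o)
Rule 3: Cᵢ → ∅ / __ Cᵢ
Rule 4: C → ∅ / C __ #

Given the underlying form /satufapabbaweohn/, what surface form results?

saduvababaweoh

Rule 1 (intervocalic voicing): /t/ is a voiceless obstruent between vowels /a/ and /u/, so it voices to [d]. /f/ is a voiceless obstruent between vowels /u/ and /a/, so it voices to [v]. /p/ is a voiceless obstruent between vowels /a/ and /a/, so it voices to [b]. /satufapabbaweohn/ → saduvababbaweohn.
Rule 2 (pre-rhotic lowering): no segment meets the environment; /saduvababbaweohn/ is unchanged.
Rule 3 (degemination): /bb/ is a geminate; the first /b/ deletes. /saduvababbaweohn/ → saduvababaweohn.
Rule 4 (final cluster simplification): /n/ is the second consonant of a word-final cluster /hn/, so it deletes. /saduvababaweohn/ → saduvababaweoh.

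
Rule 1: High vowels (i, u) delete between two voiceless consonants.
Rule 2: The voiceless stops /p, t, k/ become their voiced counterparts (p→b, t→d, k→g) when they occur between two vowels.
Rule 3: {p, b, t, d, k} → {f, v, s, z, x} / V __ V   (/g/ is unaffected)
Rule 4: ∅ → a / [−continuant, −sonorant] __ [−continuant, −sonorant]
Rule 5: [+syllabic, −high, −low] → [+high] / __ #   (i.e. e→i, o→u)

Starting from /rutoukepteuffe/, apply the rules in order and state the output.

Rule 1 (high vowel syncope): no segment meets the environment; /rutoukepteuffe/ is unchanged.
Rule 2 (intervocalic voicing): /t/ is a voiceless stop between vowels /u/ and /o/, so it voices to [d]. /k/ is a voiceless stop between vowels /u/ and /e/, so it voices to [g]. /rutoukepteuffe/ → rudougepteuffe.
Rule 3 (intervocalic spirantization): /d/ is a stop between vowels /u/ and /o/, so it spirantizes to the fricative [z]. /rudougepteuffe/ → ruzougepteuffe.
Rule 4 (stop-cluster a-epenthesis): /p/ and /t/ form a stop–stop cluster, so [a] is inserted between them. /ruzougepteuffe/ → ruzougepateuffe.
Rule 5 (final vowel raising): /e/ is a mid vowel in word-final position, so it raises to [i]. /ruzougepateuffe/ → ruzougepateuffi.

ruzougepateuffi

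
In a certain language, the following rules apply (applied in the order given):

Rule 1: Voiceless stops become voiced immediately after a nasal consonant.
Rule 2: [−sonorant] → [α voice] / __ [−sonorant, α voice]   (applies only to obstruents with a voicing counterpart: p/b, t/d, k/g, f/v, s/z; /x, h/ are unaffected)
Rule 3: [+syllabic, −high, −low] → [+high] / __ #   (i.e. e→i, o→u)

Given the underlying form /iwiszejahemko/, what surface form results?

Rule 1 (post-nasal voicing): /k/ is a voiceless stop immediately after the nasal /m/, so it voices to [g]. /iwiszejahemko/ → iwiszejahemgo.
Rule 2 (regressive voicing assimilation): /s/ precedes the voiced obstruent /z/, so it voices to [z] by assimilation. /iwiszejahemgo/ → iwizzejahemgo.
Rule 3 (final vowel raising): /o/ is a mid vowel in word-final position, so it raises to [u]. /iwizzejahemgo/ → iwizzejahemgu.

iwizzejahemgu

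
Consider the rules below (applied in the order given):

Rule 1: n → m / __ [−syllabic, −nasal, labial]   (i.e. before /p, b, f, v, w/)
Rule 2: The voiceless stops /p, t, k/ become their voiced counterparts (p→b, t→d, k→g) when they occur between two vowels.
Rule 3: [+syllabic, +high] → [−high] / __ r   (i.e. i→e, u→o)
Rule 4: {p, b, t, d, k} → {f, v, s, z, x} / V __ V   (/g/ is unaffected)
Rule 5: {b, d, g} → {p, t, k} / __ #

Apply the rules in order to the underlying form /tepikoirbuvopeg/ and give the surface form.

Rule 1 (nasal place assimilation): no segment meets the environment; /tepikoirbuvopeg/ is unchanged.
Rule 2 (intervocalic voicing): /p/ is a voiceless stop between vowels /e/ and /i/, so it voices to [b]. /k/ is a voiceless stop between vowels /i/ and /o/, so it voices to [g]. /p/ is a voiceless stop between vowels /o/ and /e/, so it voices to [b]. /tepikoirbuvopeg/ → tebigoirbuvobeg.
Rule 3 (pre-rhotic lowering): /i/ is a high vowel immediately before /r/, so it lowers to [e]. /tebigoirbuvobeg/ → tebigoerbuvobeg.
Rule 4 (intervocalic spirantization): /b/ is a stop between vowels /e/ and /i/, so it spirantizes to the fricative [v]. /b/ is a stop between vowels /o/ and /e/, so it spirantizes to the fricative [v]. /tebigoerbuvobeg/ → tevigoerbuvoveg.
Rule 5 (final devoicing): /g/ is a voiced stop in word-final position, so it devoices to [k]. /tevigoerbuvoveg/ → tevigoerbuvovek.

tevigoerbuvovek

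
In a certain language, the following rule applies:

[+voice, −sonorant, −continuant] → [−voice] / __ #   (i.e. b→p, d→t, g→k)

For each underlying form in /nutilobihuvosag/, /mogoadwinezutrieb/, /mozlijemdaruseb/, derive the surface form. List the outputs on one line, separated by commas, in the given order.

/nutilobihuvosag/: /g/ is a voiced stop in word-final position, so it devoices to [k]. → [nutilobihuvosak].
/mogoadwinezutrieb/: /b/ is a voiced stop in word-final position, so it devoices to [p]. → [mogoadwinezutriep].
/mozlijemdaruseb/: /b/ is a voiced stop in word-final position, so it devoices to [p]. → [mozlijemdarusep].

nutilobihuvosak, mogoadwinezutriep, mozlijemdarusep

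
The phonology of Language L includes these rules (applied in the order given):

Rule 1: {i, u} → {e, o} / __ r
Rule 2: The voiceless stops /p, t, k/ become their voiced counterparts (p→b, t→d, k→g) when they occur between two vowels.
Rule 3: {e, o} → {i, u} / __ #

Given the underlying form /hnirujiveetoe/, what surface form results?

Rule 1 (pre-rhotic lowering): /i/ is a high vowel immediately before /r/, so it lowers to [e]. /hnirujiveetoe/ → hnerujiveetoe.
Rule 2 (intervocalic voicing): /t/ is a voiceless stop between vowels /e/ and /o/, so it voices to [d]. /hnerujiveetoe/ → hnerujiveedoe.
Rule 3 (final vowel raising): /e/ is a mid vowel in word-final position, so it raises to [i]. /hnerujiveedoe/ → hnerujiveedoi.

hnerujiveedoi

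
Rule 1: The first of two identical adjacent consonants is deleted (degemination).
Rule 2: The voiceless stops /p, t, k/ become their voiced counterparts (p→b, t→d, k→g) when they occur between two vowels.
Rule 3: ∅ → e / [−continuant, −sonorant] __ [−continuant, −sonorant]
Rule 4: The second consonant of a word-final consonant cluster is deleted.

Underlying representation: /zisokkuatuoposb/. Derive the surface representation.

zisoguaduobos

Rule 1 (degemination): /kk/ is a geminate; the first /k/ deletes. /zisokkuatuoposb/ → zisokuatuoposb.
Rule 2 (intervocalic voicing): /k/ is a voiceless stop between vowels /o/ and /u/, so it voices to [g]. /t/ is a voiceless stop between vowels /a/ and /u/, so it voices to [d]. /p/ is a voiceless stop between vowels /o/ and /o/, so it voices to [b]. /zisokuatuoposb/ → zisoguaduobosb.
Rule 3 (stop-cluster e-epenthesis): no segment meets the environment; /zisoguaduobosb/ is unchanged.
Rule 4 (final cluster simplification): /b/ is the second consonant of a word-final cluster /sb/, so it deletes. /zisoguaduobosb/ → zisoguaduobos.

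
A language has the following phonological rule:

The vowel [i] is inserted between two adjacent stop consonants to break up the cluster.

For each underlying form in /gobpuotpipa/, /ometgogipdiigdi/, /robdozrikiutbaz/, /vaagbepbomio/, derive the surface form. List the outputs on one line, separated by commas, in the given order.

/gobpuotpipa/: /b/ and /p/ form a stop–stop cluster, so [i] is inserted between them. /t/ and /p/ form a stop–stop cluster, so [i] is inserted between them. → [gobipuotipipa].
/ometgogipdiigdi/: /t/ and /g/ form a stop–stop cluster, so [i] is inserted between them. /p/ and /d/ form a stop–stop cluster, so [i] is inserted between them. /g/ and /d/ form a stop–stop cluster, so [i] is inserted between them. → [ometigogipidiigidi].
/robdozrikiutbaz/: /b/ and /d/ form a stop–stop cluster, so [i] is inserted between them. /t/ and /b/ form a stop–stop cluster, so [i] is inserted between them. → [robidozrikiutibaz].
/vaagbepbomio/: /g/ and /b/ form a stop–stop cluster, so [i] is inserted between them. /p/ and /b/ form a stop–stop cluster, so [i] is inserted between them. → [vaagibepibomio].

gobipuotipipa, ometigogipidiigidi, robidozrikiutibaz, vaagibepibomio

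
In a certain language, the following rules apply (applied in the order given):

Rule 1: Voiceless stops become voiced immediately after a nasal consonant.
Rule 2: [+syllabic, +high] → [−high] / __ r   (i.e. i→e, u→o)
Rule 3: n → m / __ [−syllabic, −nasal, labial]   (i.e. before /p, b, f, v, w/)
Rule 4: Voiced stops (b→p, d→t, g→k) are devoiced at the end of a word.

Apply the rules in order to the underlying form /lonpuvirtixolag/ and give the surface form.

Rule 1 (post-nasal voicing): /p/ is a voiceless stop immediately after the nasal /n/, so it voices to [b]. /lonpuvirtixolag/ → lonbuvirtixolag.
Rule 2 (pre-rhotic lowering): /i/ is a high vowel immediately before /r/, so it lowers to [e]. /lonbuvirtixolag/ → lonbuvertixolag.
Rule 3 (nasal place assimilation): /n/ precedes the labial consonant /b/, so it assimilates in place to [m]. /lonbuvertixolag/ → lombuvertixolag.
Rule 4 (final devoicing): /g/ is a voiced stop in word-final position, so it devoices to [k]. /lombuvertixolag/ → lombuvertixolak.

lombuvertixolak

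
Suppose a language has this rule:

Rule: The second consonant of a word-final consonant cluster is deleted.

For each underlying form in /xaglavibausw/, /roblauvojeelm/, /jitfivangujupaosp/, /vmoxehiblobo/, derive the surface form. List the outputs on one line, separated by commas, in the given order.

/xaglavibausw/: /w/ is the second consonant of a word-final cluster /sw/, so it deletes. → [xaglavibaus].
/roblauvojeelm/: /m/ is the second consonant of a word-final cluster /lm/, so it deletes. → [roblauvojeel].
/jitfivangujupaosp/: /p/ is the second consonant of a word-final cluster /sp/, so it deletes. → [jitfivangujupaos].
/vmoxehiblobo/: the rule's environment is not met; surfaces unchanged as [vmoxehiblobo].

xaglavibaus, roblauvojeel, jitfivangujupaos, vmoxehiblobo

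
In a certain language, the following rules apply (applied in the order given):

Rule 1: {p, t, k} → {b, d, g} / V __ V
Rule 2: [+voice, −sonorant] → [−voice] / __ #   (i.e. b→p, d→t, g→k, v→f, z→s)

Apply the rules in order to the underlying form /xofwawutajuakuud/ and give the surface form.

Rule 1 (intervocalic voicing): /t/ is a voiceless stop between vowels /u/ and /a/, so it voices to [d]. /k/ is a voiceless stop between vowels /a/ and /u/, so it voices to [g]. /xofwawutajuakuud/ → xofwawudajuaguud.
Rule 2 (final devoicing): /d/ is a voiced obstruent in word-final position, so it devoices to [t]. /xofwawudajuaguud/ → xofwawudajuaguut.

xofwawudajuaguut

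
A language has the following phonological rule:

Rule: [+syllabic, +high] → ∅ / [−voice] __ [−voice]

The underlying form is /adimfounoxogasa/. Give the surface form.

adimfounoxogasa

No segment of /adimfounoxogasa/ meets the structural description of the rule, so the form surfaces unchanged.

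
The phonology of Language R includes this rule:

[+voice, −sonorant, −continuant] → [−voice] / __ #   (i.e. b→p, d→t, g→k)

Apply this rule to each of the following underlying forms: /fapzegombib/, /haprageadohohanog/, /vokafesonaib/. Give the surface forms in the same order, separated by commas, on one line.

fapzegombip, haprageadohohanok, vokafesonaip

/fapzegombib/: /b/ is a voiced stop in word-final position, so it devoices to [p]. → [fapzegombip].
/haprageadohohanog/: /g/ is a voiced stop in word-final position, so it devoices to [k]. → [haprageadohohanok].
/vokafesonaib/: /b/ is a voiced stop in word-final position, so it devoices to [p]. → [vokafesonaip].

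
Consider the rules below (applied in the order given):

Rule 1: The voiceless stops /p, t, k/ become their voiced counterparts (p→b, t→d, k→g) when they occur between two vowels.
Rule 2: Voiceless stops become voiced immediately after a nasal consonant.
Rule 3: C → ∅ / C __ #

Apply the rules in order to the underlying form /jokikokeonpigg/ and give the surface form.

Rule 1 (intervocalic voicing): /k/ is a voiceless stop between vowels /o/ and /i/, so it voices to [g]. /k/ is a voiceless stop between vowels /i/ and /o/, so it voices to [g]. /k/ is a voiceless stop between vowels /o/ and /e/, so it voices to [g]. /jokikokeonpigg/ → jogigogeonpigg.
Rule 2 (post-nasal voicing): /p/ is a voiceless stop immediately after the nasal /n/, so it voices to [b]. /jogigogeonpigg/ → jogigogeonbigg.
Rule 3 (final cluster simplification): /g/ is the second consonant of a word-final cluster /gg/, so it deletes. /jogigogeonbigg/ → jogigogeonbig.

jogigogeonbig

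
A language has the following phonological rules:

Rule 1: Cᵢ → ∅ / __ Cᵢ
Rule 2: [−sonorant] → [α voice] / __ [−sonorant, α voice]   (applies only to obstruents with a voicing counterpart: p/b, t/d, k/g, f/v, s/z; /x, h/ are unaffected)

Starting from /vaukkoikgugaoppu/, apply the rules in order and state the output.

vaukoiggugaopu

Rule 1 (degemination): /kk/ is a geminate; the first /k/ deletes. /pp/ is a geminate; the first /p/ deletes. /vaukkoikgugaoppu/ → vaukoikgugaopu.
Rule 2 (regressive voicing assimilation): /k/ precedes the voiced obstruent /g/, so it voices to [g] by assimilation. /vaukoikgugaopu/ → vaukoiggugaopu.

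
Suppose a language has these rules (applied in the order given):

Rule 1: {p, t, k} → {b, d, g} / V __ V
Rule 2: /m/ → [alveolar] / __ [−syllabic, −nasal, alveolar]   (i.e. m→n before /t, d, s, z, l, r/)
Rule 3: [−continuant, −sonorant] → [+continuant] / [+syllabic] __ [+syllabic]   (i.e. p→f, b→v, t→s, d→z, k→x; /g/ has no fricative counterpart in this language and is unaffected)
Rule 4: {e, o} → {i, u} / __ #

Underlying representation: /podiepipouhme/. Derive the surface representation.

pozievivouhmi

Rule 1 (intervocalic voicing): /p/ is a voiceless stop between vowels /e/ and /i/, so it voices to [b]. /p/ is a voiceless stop between vowels /i/ and /o/, so it voices to [b]. /podiepipouhme/ → podiebibouhme.
Rule 2 (nasal place assimilation): no segment meets the environment; /podiebibouhme/ is unchanged.
Rule 3 (intervocalic spirantization): /d/ is a stop between vowels /o/ and /i/, so it spirantizes to the fricative [z]. /b/ is a stop between vowels /e/ and /i/, so it spirantizes to the fricative [v]. /b/ is a stop between vowels /i/ and /o/, so it spirantizes to the fricative [v]. /podiebibouhme/ → pozievivouhme.
Rule 4 (final vowel raising): /e/ is a mid vowel in word-final position, so it raises to [i]. /pozievivouhme/ → pozievivouhmi.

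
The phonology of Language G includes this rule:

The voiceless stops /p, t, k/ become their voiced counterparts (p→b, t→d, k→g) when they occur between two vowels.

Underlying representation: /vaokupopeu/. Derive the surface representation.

vaogubobeu

/k/ is a voiceless stop between vowels /o/ and /u/, so it voices to [g].
/p/ is a voiceless stop between vowels /u/ and /o/, so it voices to [b].
/p/ is a voiceless stop between vowels /o/ and /e/, so it voices to [b].
Surface form: [vaogubobeu].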